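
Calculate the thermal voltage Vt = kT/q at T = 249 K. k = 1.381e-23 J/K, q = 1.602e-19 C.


Step 1: kT = 1.381e-23 * 249 = 3.43869e-21 J
Step 2: Vt = kT/q = 3.43869e-21 / 1.602e-19
Step 3: Vt = 0.02146 V

0.02146


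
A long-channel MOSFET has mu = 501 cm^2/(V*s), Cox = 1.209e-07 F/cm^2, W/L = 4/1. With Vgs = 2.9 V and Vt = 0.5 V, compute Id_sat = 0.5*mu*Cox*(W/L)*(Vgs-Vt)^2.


Step 1: Overdrive voltage Vov = Vgs - Vt = 2.9 - 0.5 = 2.4 V
Step 2: W/L = 4/1 = 4
Step 3: Id = 0.5 * 501 * 1.209e-07 * 4 * 2.4^2
Step 4: Id = 6.98e-04 A

6.98e-04


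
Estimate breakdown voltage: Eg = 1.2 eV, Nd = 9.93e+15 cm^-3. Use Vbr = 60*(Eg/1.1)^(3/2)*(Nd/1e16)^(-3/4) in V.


Step 1: Eg/1.1 = 1.2/1.1 = 1.090909
Step 2: (Eg/1.1)^1.5 = 1.090909^1.5 = 1.139417
Step 3: (Nd/1e16)^(-0.75) = (0.993)^(-0.75) = 1.005282
Step 4: Vbr = 60 * 1.139417 * 1.005282 = 68.7 V

68.7


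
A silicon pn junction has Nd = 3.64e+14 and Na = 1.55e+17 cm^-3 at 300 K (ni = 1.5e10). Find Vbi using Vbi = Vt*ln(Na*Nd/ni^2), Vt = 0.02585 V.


Step 1: Compute Na*Nd/ni^2 = 1.55e+17 * 3.64e+14 / (1.5e10)^2 = 2.5076e+11
Step 2: ln(2.5076e+11) = 26.2478
Step 3: Vbi = 0.02585 * 26.2478 = 0.679 V

0.679


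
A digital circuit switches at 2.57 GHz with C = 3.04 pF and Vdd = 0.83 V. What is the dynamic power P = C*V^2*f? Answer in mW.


Step 1: V^2 = 0.83^2 = 0.6889 V^2
Step 2: P = C*V^2*f = 3.04e-12 F * 0.6889 * 2.57e9 Hz
Step 3: P = 5.38223792e-03 W
Step 4: P = 5.382 mW

5.382


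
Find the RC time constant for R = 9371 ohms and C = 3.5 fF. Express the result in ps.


Step 1: tau = R * C
Step 2: tau = 9371 * 3.5 fF = 9371 * 3.5e-15 F
Step 3: tau = 3.27985e-11 s = 32.7985 ps

32.7985


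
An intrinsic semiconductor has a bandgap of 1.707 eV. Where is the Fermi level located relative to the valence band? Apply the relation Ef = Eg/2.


Step 1: For an intrinsic semiconductor, the Fermi level sits at midgap.
Step 2: Ef = Eg / 2 = 1.707 / 2 = 0.8535 eV

0.8535


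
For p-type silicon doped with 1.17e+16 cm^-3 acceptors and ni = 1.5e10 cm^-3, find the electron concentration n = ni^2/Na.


Step 1: Majority hole concentration p ≈ Na = 1.17e+16 cm^-3
Step 2: n = ni^2 / Na = (1.5e10)^2 / 1.17e+16
Step 3: n = 1.92e+04 cm^-3

1.92e+04


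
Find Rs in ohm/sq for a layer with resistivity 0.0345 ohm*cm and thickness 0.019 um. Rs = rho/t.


Step 1: Convert thickness to cm: t = 0.019 um = 1.9000e-06 cm
Step 2: Rs = rho / t = 0.0345 / 1.9000e-06
Step 3: Rs = 18157.9 ohm/sq

18157.9


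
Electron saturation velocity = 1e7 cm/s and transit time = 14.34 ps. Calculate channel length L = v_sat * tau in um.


Step 1: tau in seconds = 14.34 ps * 1e-12 = 1.4340e-11 s
Step 2: L = v_sat * tau = 1e7 * 1.4340e-11 = 1.4340e-04 cm
Step 3: L in um = 1.4340e-04 * 1e4 = 1.434 um

1.434


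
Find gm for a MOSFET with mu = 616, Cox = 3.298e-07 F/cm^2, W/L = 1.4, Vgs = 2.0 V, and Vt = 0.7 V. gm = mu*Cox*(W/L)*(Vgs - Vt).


Step 1: Vov = Vgs - Vt = 2.0 - 0.7 = 1.3 V
Step 2: gm = mu * Cox * (W/L) * Vov
Step 3: gm = 616 * 3.298e-07 * 1.4 * 1.3 = 3.70e-04 S

3.70e-04


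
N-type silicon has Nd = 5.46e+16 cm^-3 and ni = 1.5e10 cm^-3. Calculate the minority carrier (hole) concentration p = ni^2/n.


Step 1: Since Nd >> ni, n ≈ Nd = 5.46e+16 cm^-3
Step 2: p = ni^2 / n = (1.5e10)^2 / 5.46e+16
Step 3: p = 2.25e20 / 5.46e+16 = 4.12e+03 cm^-3

4.12e+03


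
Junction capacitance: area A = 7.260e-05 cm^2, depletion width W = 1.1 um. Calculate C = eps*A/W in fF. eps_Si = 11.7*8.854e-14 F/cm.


Step 1: eps_Si = 11.7 * 8.854e-14 = 1.035918e-12 F/cm
Step 2: W in cm = 1.1 * 1e-4 = 1.10e-04 cm
Step 3: C = 1.035918e-12 * 7.260e-05 / 1.10e-04 = 6.837059e-13 F
Step 4: C = 683.71 fF

683.71


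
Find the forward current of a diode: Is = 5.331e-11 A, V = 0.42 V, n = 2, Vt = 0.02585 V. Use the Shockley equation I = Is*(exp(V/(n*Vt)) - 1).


Step 1: V/(n*Vt) = 0.42/(2*0.02585) = 8.1238
Step 2: exp(8.1238) = 3.3738e+03
Step 3: I = 5.331e-11 * (3.3738e+03 - 1) = 1.80e-07 A

1.80e-07


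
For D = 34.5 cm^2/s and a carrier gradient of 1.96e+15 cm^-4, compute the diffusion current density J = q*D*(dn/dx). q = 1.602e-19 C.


Step 1: J = q * D * (dn/dx)
Step 2: J = 1.602e-19 * 34.5 * 1.96e+15
Step 3: J = 1.08e-02 A/cm^2

1.08e-02


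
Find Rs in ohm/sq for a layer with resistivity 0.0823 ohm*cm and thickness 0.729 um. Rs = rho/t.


Step 1: Convert thickness to cm: t = 0.729 um = 7.2900e-05 cm
Step 2: Rs = rho / t = 0.0823 / 7.2900e-05
Step 3: Rs = 1128.9 ohm/sq

1128.9


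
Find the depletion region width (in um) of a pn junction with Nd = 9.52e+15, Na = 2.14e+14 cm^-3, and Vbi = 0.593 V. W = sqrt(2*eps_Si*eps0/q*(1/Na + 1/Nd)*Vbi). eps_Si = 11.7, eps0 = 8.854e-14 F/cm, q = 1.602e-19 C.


Step 1: 1/Na + 1/Nd = 1/2.14e+14 + 1/9.52e+15 = 4.77794e-15
Step 2: 2*eps*eps0/q = 2*11.7*8.854e-14/1.602e-19 = 1.293281e+07
Step 3: W^2 = 1.293281e+07 * 4.77794e-15 * 0.593 = 3.66428e-08
Step 4: W = sqrt(3.66428e-08) = 1.914e-04 cm = 1.914 um

1.914


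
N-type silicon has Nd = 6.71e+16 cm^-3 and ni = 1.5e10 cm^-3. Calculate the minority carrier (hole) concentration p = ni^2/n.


Step 1: Since Nd >> ni, n ≈ Nd = 6.71e+16 cm^-3
Step 2: p = ni^2 / n = (1.5e10)^2 / 6.71e+16
Step 3: p = 2.25e20 / 6.71e+16 = 3.35e+03 cm^-3

3.35e+03


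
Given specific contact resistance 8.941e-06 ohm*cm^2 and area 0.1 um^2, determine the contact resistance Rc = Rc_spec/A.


Step 1: Convert area to cm^2: 0.1 um^2 = 1.0000e-09 cm^2
Step 2: Rc = Rc_spec / A = 8.941e-06 / 1.0000e-09
Step 3: Rc = 8.94e+03 ohms

8.94e+03


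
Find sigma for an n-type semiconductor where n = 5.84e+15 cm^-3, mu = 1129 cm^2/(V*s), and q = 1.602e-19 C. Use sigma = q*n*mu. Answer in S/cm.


Step 1: sigma = q * n * mu
Step 2: sigma = 1.602e-19 * 5.84e+15 * 1129
Step 3: sigma = 1.056e+00 S/cm

1.056e+00


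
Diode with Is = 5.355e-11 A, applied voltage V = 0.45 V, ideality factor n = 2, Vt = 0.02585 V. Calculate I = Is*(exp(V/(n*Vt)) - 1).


Step 1: V/(n*Vt) = 0.45/(2*0.02585) = 8.7041
Step 2: exp(8.7041) = 6.0276e+03
Step 3: I = 5.355e-11 * (6.0276e+03 - 1) = 3.23e-07 A

3.23e-07


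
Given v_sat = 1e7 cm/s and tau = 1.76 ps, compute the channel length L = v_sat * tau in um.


Step 1: tau in seconds = 1.76 ps * 1e-12 = 1.7600e-12 s
Step 2: L = v_sat * tau = 1e7 * 1.7600e-12 = 1.7600e-05 cm
Step 3: L in um = 1.7600e-05 * 1e4 = 0.176 um

0.176


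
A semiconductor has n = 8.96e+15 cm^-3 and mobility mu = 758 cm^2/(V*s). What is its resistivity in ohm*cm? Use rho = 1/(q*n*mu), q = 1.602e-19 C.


Step 1: sigma = q * n * mu = 1.602e-19 * 8.96e+15 * 758 = 1.08803e+00 S/cm
Step 2: rho = 1 / sigma = 1 / 1.08803e+00 = 0.9191 ohm*cm

0.9191


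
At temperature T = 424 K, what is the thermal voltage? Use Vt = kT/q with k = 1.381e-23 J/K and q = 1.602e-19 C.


Step 1: kT = 1.381e-23 * 424 = 5.85544e-21 J
Step 2: Vt = kT/q = 5.85544e-21 / 1.602e-19
Step 3: Vt = 0.03655 V

0.03655


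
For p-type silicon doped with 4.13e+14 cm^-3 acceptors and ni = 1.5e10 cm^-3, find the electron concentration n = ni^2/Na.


Step 1: Majority hole concentration p ≈ Na = 4.13e+14 cm^-3
Step 2: n = ni^2 / Na = (1.5e10)^2 / 4.13e+14
Step 3: n = 5.45e+05 cm^-3

5.45e+05


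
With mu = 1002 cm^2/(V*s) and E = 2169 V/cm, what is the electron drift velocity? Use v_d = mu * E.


Step 1: v_d = mu * E
Step 2: v_d = 1002 * 2169 = 2173338
Step 3: v_d = 2.17e+06 cm/s

2.17e+06


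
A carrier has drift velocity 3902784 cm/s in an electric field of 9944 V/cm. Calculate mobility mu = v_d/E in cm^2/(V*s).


Step 1: mu = v_d / E
Step 2: mu = 3902784 / 9944
Step 3: mu = 392.48 cm^2/(V*s)

392.48


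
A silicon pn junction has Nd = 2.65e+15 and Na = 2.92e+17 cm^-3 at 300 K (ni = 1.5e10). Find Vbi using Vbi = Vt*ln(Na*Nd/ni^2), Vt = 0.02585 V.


Step 1: Compute Na*Nd/ni^2 = 2.92e+17 * 2.65e+15 / (1.5e10)^2 = 3.4391e+12
Step 2: ln(3.4391e+12) = 28.8662
Step 3: Vbi = 0.02585 * 28.8662 = 0.746 V

0.746


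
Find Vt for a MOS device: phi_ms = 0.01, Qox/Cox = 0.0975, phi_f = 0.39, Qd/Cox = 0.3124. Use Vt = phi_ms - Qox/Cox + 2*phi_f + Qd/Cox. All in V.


Step 1: Vt = phi_ms - Qox/Cox + 2*phi_f + Qd/Cox
Step 2: Vt = 0.01 - 0.0975 + 2*0.39 + 0.3124
Step 3: Vt = 0.01 - 0.0975 + 0.78 + 0.3124
Step 4: Vt = 1.0049 V

1.0049


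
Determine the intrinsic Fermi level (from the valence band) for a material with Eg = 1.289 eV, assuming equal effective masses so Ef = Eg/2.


Step 1: For an intrinsic semiconductor, the Fermi level sits at midgap.
Step 2: Ef = Eg / 2 = 1.289 / 2 = 0.6445 eV

0.6445


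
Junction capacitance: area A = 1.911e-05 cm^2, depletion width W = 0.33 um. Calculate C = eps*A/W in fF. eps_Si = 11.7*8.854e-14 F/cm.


Step 1: eps_Si = 11.7 * 8.854e-14 = 1.035918e-12 F/cm
Step 2: W in cm = 0.33 * 1e-4 = 3.30e-05 cm
Step 3: C = 1.035918e-12 * 1.911e-05 / 3.30e-05 = 5.998907e-13 F
Step 4: C = 599.89 fF

599.89


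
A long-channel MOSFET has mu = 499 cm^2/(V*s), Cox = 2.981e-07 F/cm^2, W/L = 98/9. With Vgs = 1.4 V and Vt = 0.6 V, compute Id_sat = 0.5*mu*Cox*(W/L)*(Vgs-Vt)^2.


Step 1: Overdrive voltage Vov = Vgs - Vt = 1.4 - 0.6 = 0.8 V
Step 2: W/L = 98/9 = 10.8889
Step 3: Id = 0.5 * 499 * 2.981e-07 * 10.8889 * 0.8^2
Step 4: Id = 5.18e-04 A

5.18e-04


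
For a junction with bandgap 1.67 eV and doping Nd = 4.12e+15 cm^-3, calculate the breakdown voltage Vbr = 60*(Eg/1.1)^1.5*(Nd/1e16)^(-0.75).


Step 1: Eg/1.1 = 1.67/1.1 = 1.518182
Step 2: (Eg/1.1)^1.5 = 1.518182^1.5 = 1.870621
Step 3: (Nd/1e16)^(-0.75) = (0.412)^(-0.75) = 1.944586
Step 4: Vbr = 60 * 1.870621 * 1.944586 = 218.3 V

218.3


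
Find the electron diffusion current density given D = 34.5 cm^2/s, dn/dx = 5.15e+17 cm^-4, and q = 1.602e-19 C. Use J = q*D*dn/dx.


Step 1: J = q * D * (dn/dx)
Step 2: J = 1.602e-19 * 34.5 * 5.15e+17
Step 3: J = 2.85e+00 A/cm^2

2.85e+00


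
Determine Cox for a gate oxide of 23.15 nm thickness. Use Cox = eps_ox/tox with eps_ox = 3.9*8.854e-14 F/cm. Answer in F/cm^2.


Step 1: eps_ox = 3.9 * 8.854e-14 = 3.45306e-13 F/cm
Step 2: tox in cm = 23.15 nm * 1e-7 = 2.3150e-06 cm
Step 3: Cox = 3.45306e-13 / 2.3150e-06 = 1.49e-07 F/cm^2

1.49e-07


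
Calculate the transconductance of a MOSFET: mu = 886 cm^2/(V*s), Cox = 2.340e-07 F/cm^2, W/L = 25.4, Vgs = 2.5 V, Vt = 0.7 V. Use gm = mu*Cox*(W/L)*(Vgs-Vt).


Step 1: Vov = Vgs - Vt = 2.5 - 0.7 = 1.8 V
Step 2: gm = mu * Cox * (W/L) * Vov
Step 3: gm = 886 * 2.340e-07 * 25.4 * 1.8 = 9.48e-03 S

9.48e-03


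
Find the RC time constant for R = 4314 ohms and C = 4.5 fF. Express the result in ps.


Step 1: tau = R * C
Step 2: tau = 4314 * 4.5 fF = 4314 * 4.5e-15 F
Step 3: tau = 1.9413e-11 s = 19.413 ps

19.413


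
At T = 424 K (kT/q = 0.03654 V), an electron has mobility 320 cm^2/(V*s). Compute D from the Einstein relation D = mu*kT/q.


Step 1: D = mu * (kT/q)
Step 2: D = 320 * 0.03654
Step 3: D = 11.69 cm^2/s

11.69


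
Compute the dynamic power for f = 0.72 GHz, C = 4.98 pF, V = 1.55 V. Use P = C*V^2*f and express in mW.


Step 1: V^2 = 1.55^2 = 2.4025 V^2
Step 2: P = C*V^2*f = 4.98e-12 F * 2.4025 * 0.72e9 Hz
Step 3: P = 8.614404e-03 W
Step 4: P = 8.614 mW

8.614


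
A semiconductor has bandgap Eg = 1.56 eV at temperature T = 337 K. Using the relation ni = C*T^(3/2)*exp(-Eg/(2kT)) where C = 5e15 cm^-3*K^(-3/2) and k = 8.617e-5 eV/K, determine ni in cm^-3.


Step 1: Compute kT = 8.617e-5 * 337 = 0.02903929 eV
Step 2: Exponent = -Eg/(2kT) = -1.56/(2*0.02903929) = -26.86016
Step 3: T^(3/2) = 337^1.5 = 6186.50
Step 4: ni = 5e15 * 6186.50 * exp(-26.86016) = 6.69e+07 cm^-3

6.69e+07


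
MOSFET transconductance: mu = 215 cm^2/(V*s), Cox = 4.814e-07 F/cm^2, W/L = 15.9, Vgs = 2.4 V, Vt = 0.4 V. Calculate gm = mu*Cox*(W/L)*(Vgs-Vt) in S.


Step 1: Vov = Vgs - Vt = 2.4 - 0.4 = 2.0 V
Step 2: gm = mu * Cox * (W/L) * Vov
Step 3: gm = 215 * 4.814e-07 * 15.9 * 2.0 = 3.29e-03 S

3.29e-03


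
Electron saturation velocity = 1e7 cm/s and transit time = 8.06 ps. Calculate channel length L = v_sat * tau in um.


Step 1: tau in seconds = 8.06 ps * 1e-12 = 8.0600e-12 s
Step 2: L = v_sat * tau = 1e7 * 8.0600e-12 = 8.0600e-05 cm
Step 3: L in um = 8.0600e-05 * 1e4 = 0.806 um

0.806


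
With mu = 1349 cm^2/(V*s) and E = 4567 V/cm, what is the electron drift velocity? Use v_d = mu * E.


Step 1: v_d = mu * E
Step 2: v_d = 1349 * 4567 = 6160883
Step 3: v_d = 6.16e+06 cm/s

6.16e+06


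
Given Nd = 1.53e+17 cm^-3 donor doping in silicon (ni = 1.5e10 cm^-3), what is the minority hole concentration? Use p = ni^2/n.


Step 1: Since Nd >> ni, n ≈ Nd = 1.53e+17 cm^-3
Step 2: p = ni^2 / n = (1.5e10)^2 / 1.53e+17
Step 3: p = 2.25e20 / 1.53e+17 = 1.47e+03 cm^-3

1.47e+03


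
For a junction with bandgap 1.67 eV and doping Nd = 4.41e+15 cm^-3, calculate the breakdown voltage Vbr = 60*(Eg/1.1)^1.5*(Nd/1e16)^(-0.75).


Step 1: Eg/1.1 = 1.67/1.1 = 1.518182
Step 2: (Eg/1.1)^1.5 = 1.518182^1.5 = 1.870621
Step 3: (Nd/1e16)^(-0.75) = (0.441)^(-0.75) = 1.847868
Step 4: Vbr = 60 * 1.870621 * 1.847868 = 207.4 V

207.4


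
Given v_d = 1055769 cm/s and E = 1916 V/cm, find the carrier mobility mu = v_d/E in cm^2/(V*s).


Step 1: mu = v_d / E
Step 2: mu = 1055769 / 1916
Step 3: mu = 551.03 cm^2/(V*s)

551.03


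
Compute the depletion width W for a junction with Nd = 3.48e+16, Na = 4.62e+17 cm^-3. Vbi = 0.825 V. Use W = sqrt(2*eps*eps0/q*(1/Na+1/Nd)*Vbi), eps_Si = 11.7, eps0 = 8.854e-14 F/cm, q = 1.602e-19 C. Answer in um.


Step 1: 1/Na + 1/Nd = 1/4.62e+17 + 1/3.48e+16 = 3.09001e-17
Step 2: 2*eps*eps0/q = 2*11.7*8.854e-14/1.602e-19 = 1.293281e+07
Step 3: W^2 = 1.293281e+07 * 3.09001e-17 * 0.825 = 3.29691e-10
Step 4: W = sqrt(3.29691e-10) = 1.816e-05 cm = 0.1816 um

0.1816


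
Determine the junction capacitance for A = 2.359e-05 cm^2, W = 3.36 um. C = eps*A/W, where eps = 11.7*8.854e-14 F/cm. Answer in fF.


Step 1: eps_Si = 11.7 * 8.854e-14 = 1.035918e-12 F/cm
Step 2: W in cm = 3.36 * 1e-4 = 3.36e-04 cm
Step 3: C = 1.035918e-12 * 2.359e-05 / 3.36e-04 = 7.273008e-14 F
Step 4: C = 72.73 fF

72.73


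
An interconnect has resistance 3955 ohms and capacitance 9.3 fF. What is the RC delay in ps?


Step 1: tau = R * C
Step 2: tau = 3955 * 9.3 fF = 3955 * 9.3e-15 F
Step 3: tau = 3.67815e-11 s = 36.7815 ps

36.7815


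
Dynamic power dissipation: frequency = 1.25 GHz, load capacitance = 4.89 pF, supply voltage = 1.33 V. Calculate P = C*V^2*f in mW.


Step 1: V^2 = 1.33^2 = 1.7689 V^2
Step 2: P = C*V^2*f = 4.89e-12 F * 1.7689 * 1.25e9 Hz
Step 3: P = 1.081240125e-02 W
Step 4: P = 10.812 mW

10.812


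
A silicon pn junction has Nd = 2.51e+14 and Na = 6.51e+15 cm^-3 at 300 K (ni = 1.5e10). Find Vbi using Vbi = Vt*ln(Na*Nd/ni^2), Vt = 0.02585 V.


Step 1: Compute Na*Nd/ni^2 = 6.51e+15 * 2.51e+14 / (1.5e10)^2 = 7.2623e+09
Step 2: ln(7.2623e+09) = 22.7060
Step 3: Vbi = 0.02585 * 22.7060 = 0.587 V

0.587


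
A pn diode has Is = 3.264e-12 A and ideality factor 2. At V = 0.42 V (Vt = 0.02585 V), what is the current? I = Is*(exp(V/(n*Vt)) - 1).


Step 1: V/(n*Vt) = 0.42/(2*0.02585) = 8.1238
Step 2: exp(8.1238) = 3.3738e+03
Step 3: I = 3.264e-12 * (3.3738e+03 - 1) = 1.10e-08 A

1.10e-08


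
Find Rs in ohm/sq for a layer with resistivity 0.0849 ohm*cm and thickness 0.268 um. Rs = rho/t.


Step 1: Convert thickness to cm: t = 0.268 um = 2.6800e-05 cm
Step 2: Rs = rho / t = 0.0849 / 2.6800e-05
Step 3: Rs = 3167.9 ohm/sq

3167.9


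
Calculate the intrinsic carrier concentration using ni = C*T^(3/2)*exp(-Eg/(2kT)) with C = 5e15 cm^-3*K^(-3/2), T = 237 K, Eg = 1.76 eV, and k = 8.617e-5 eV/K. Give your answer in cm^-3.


Step 1: Compute kT = 8.617e-5 * 237 = 0.02042229 eV
Step 2: Exponent = -Eg/(2kT) = -1.76/(2*0.02042229) = -43.09017
Step 3: T^(3/2) = 237^1.5 = 3648.57
Step 4: ni = 5e15 * 3648.57 * exp(-43.09017) = 3.53e+00 cm^-3

3.53e+00


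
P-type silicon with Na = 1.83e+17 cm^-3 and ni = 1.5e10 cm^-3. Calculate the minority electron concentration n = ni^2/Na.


Step 1: Majority hole concentration p ≈ Na = 1.83e+17 cm^-3
Step 2: n = ni^2 / Na = (1.5e10)^2 / 1.83e+17
Step 3: n = 1.23e+03 cm^-3

1.23e+03


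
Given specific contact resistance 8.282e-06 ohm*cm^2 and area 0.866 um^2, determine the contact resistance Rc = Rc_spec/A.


Step 1: Convert area to cm^2: 0.866 um^2 = 8.6600e-09 cm^2
Step 2: Rc = Rc_spec / A = 8.282e-06 / 8.6600e-09
Step 3: Rc = 9.56e+02 ohms

9.56e+02


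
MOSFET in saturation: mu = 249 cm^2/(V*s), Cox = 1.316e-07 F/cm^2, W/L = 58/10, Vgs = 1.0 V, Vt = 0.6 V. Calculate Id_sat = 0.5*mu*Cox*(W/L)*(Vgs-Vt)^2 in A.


Step 1: Overdrive voltage Vov = Vgs - Vt = 1.0 - 0.6 = 0.4 V
Step 2: W/L = 58/10 = 5.8
Step 3: Id = 0.5 * 249 * 1.316e-07 * 5.8 * 0.4^2
Step 4: Id = 1.52e-05 A

1.52e-05


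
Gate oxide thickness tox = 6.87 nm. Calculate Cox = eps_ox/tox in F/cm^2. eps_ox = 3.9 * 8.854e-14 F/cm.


Step 1: eps_ox = 3.9 * 8.854e-14 = 3.45306e-13 F/cm
Step 2: tox in cm = 6.87 nm * 1e-7 = 6.8700e-07 cm
Step 3: Cox = 3.45306e-13 / 6.8700e-07 = 5.03e-07 F/cm^2

5.03e-07


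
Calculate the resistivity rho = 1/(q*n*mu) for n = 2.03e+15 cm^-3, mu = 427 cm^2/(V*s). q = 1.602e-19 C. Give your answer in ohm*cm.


Step 1: sigma = q * n * mu = 1.602e-19 * 2.03e+15 * 427 = 1.38863e-01 S/cm
Step 2: rho = 1 / sigma = 1 / 1.38863e-01 = 7.201 ohm*cm

7.201


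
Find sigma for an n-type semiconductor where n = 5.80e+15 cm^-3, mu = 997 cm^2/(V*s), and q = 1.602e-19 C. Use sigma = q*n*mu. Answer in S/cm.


Step 1: sigma = q * n * mu
Step 2: sigma = 1.602e-19 * 5.80e+15 * 997
Step 3: sigma = 9.264e-01 S/cm

9.264e-01


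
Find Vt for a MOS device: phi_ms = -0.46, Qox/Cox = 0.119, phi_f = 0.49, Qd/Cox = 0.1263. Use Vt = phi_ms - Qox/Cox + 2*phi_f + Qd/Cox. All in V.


Step 1: Vt = phi_ms - Qox/Cox + 2*phi_f + Qd/Cox
Step 2: Vt = -0.46 - 0.119 + 2*0.49 + 0.1263
Step 3: Vt = -0.46 - 0.119 + 0.98 + 0.1263
Step 4: Vt = 0.5273 V

0.5273


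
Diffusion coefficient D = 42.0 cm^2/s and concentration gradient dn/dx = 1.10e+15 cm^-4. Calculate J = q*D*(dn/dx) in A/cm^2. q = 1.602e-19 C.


Step 1: J = q * D * (dn/dx)
Step 2: J = 1.602e-19 * 42.0 * 1.10e+15
Step 3: J = 7.40e-03 A/cm^2

7.40e-03


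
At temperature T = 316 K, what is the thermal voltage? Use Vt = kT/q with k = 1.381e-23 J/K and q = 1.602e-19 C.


Step 1: kT = 1.381e-23 * 316 = 4.36396e-21 J
Step 2: Vt = kT/q = 4.36396e-21 / 1.602e-19
Step 3: Vt = 0.02724 V

0.02724


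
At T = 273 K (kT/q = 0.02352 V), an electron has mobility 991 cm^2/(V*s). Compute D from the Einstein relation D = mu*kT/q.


Step 1: D = mu * (kT/q)
Step 2: D = 991 * 0.02352
Step 3: D = 23.31 cm^2/s

23.31


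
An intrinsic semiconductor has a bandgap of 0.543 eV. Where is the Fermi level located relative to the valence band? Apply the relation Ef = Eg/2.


Step 1: For an intrinsic semiconductor, the Fermi level sits at midgap.
Step 2: Ef = Eg / 2 = 0.543 / 2 = 0.2715 eV

0.2715


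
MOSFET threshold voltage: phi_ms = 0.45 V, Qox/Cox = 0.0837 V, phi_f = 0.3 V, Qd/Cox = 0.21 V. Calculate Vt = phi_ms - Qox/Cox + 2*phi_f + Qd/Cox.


Step 1: Vt = phi_ms - Qox/Cox + 2*phi_f + Qd/Cox
Step 2: Vt = 0.45 - 0.0837 + 2*0.3 + 0.21
Step 3: Vt = 0.45 - 0.0837 + 0.6 + 0.21
Step 4: Vt = 1.1763 V

1.1763


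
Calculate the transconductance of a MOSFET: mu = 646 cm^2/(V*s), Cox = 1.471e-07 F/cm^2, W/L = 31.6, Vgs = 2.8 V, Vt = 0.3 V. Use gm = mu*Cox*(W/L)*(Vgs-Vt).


Step 1: Vov = Vgs - Vt = 2.8 - 0.3 = 2.5 V
Step 2: gm = mu * Cox * (W/L) * Vov
Step 3: gm = 646 * 1.471e-07 * 31.6 * 2.5 = 7.51e-03 S

7.51e-03


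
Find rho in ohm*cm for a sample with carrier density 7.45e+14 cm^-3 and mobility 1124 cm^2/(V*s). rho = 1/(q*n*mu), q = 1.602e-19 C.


Step 1: sigma = q * n * mu = 1.602e-19 * 7.45e+14 * 1124 = 1.34148e-01 S/cm
Step 2: rho = 1 / sigma = 1 / 1.34148e-01 = 7.454 ohm*cm

7.454


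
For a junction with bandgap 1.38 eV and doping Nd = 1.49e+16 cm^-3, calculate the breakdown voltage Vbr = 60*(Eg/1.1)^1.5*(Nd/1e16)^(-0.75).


Step 1: Eg/1.1 = 1.38/1.1 = 1.254545
Step 2: (Eg/1.1)^1.5 = 1.254545^1.5 = 1.405172
Step 3: (Nd/1e16)^(-0.75) = (1.49)^(-0.75) = 0.741499
Step 4: Vbr = 60 * 1.405172 * 0.741499 = 62.5 V

62.5


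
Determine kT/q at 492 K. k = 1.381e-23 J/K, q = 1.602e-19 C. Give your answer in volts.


Step 1: kT = 1.381e-23 * 492 = 6.79452e-21 J
Step 2: Vt = kT/q = 6.79452e-21 / 1.602e-19
Step 3: Vt = 0.04241 V

0.04241


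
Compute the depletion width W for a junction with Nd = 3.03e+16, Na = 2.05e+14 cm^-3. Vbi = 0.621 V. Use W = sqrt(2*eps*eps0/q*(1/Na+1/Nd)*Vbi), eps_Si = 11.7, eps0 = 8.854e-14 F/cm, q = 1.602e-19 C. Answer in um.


Step 1: 1/Na + 1/Nd = 1/2.05e+14 + 1/3.03e+16 = 4.91105e-15
Step 2: 2*eps*eps0/q = 2*11.7*8.854e-14/1.602e-19 = 1.293281e+07
Step 3: W^2 = 1.293281e+07 * 4.91105e-15 * 0.621 = 3.94420e-08
Step 4: W = sqrt(3.94420e-08) = 1.986e-04 cm = 1.986 um

1.986


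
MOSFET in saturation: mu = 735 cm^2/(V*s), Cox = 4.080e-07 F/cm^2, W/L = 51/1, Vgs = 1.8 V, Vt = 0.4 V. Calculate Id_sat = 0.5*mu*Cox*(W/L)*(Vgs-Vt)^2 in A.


Step 1: Overdrive voltage Vov = Vgs - Vt = 1.8 - 0.4 = 1.4 V
Step 2: W/L = 51/1 = 51
Step 3: Id = 0.5 * 735 * 4.080e-07 * 51 * 1.4^2
Step 4: Id = 1.50e-02 A

1.50e-02


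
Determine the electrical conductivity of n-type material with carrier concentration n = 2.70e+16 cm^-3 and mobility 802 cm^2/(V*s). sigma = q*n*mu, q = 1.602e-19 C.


Step 1: sigma = q * n * mu
Step 2: sigma = 1.602e-19 * 2.70e+16 * 802
Step 3: sigma = 3.469e+00 S/cm

3.469e+00


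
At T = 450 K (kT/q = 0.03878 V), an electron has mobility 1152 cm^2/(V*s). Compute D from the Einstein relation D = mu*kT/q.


Step 1: D = mu * (kT/q)
Step 2: D = 1152 * 0.03878
Step 3: D = 44.67 cm^2/s

44.67


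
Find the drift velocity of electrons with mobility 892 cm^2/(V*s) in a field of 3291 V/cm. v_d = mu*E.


Step 1: v_d = mu * E
Step 2: v_d = 892 * 3291 = 2935572
Step 3: v_d = 2.94e+06 cm/s

2.94e+06


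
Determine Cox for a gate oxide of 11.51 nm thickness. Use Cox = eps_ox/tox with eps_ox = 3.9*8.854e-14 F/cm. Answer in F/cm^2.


Step 1: eps_ox = 3.9 * 8.854e-14 = 3.45306e-13 F/cm
Step 2: tox in cm = 11.51 nm * 1e-7 = 1.1510e-06 cm
Step 3: Cox = 3.45306e-13 / 1.1510e-06 = 3.00e-07 F/cm^2

3.00e-07


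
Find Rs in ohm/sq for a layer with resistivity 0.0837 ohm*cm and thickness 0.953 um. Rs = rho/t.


Step 1: Convert thickness to cm: t = 0.953 um = 9.5300e-05 cm
Step 2: Rs = rho / t = 0.0837 / 9.5300e-05
Step 3: Rs = 878.3 ohm/sq

878.3


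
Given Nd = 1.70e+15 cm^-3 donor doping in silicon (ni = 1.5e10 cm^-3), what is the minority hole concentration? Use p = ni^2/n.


Step 1: Since Nd >> ni, n ≈ Nd = 1.70e+15 cm^-3
Step 2: p = ni^2 / n = (1.5e10)^2 / 1.70e+15
Step 3: p = 2.25e20 / 1.70e+15 = 1.32e+05 cm^-3

1.32e+05


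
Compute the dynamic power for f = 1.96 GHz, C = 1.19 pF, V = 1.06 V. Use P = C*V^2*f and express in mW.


Step 1: V^2 = 1.06^2 = 1.1236 V^2
Step 2: P = C*V^2*f = 1.19e-12 F * 1.1236 * 1.96e9 Hz
Step 3: P = 2.62068464e-03 W
Step 4: P = 2.621 mW

2.621


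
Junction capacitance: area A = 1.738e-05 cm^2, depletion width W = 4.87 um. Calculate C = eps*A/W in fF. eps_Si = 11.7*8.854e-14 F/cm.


Step 1: eps_Si = 11.7 * 8.854e-14 = 1.035918e-12 F/cm
Step 2: W in cm = 4.87 * 1e-4 = 4.87e-04 cm
Step 3: C = 1.035918e-12 * 1.738e-05 / 4.87e-04 = 3.696972e-14 F
Step 4: C = 36.97 fF

36.97


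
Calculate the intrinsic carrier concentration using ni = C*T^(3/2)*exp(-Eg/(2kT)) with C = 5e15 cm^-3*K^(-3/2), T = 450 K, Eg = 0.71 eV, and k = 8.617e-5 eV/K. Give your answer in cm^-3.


Step 1: Compute kT = 8.617e-5 * 450 = 0.0387765 eV
Step 2: Exponent = -Eg/(2kT) = -0.71/(2*0.0387765) = -9.15503
Step 3: T^(3/2) = 450^1.5 = 9545.94
Step 4: ni = 5e15 * 9545.94 * exp(-9.15503) = 5.04e+15 cm^-3

5.04e+15


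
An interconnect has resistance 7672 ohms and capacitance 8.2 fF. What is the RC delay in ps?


Step 1: tau = R * C
Step 2: tau = 7672 * 8.2 fF = 7672 * 8.2e-15 F
Step 3: tau = 6.29104e-11 s = 62.9104 ps

62.9104


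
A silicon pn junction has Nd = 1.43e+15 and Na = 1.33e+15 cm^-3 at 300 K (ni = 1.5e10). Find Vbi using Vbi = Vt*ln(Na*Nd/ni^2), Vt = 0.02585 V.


Step 1: Compute Na*Nd/ni^2 = 1.33e+15 * 1.43e+15 / (1.5e10)^2 = 8.4529e+09
Step 2: ln(8.4529e+09) = 22.8578
Step 3: Vbi = 0.02585 * 22.8578 = 0.591 V

0.591


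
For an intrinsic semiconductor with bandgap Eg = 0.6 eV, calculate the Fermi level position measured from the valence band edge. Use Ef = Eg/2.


Step 1: For an intrinsic semiconductor, the Fermi level sits at midgap.
Step 2: Ef = Eg / 2 = 0.6 / 2 = 0.3 eV

0.3


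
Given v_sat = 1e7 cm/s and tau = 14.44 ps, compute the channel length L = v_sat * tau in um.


Step 1: tau in seconds = 14.44 ps * 1e-12 = 1.4440e-11 s
Step 2: L = v_sat * tau = 1e7 * 1.4440e-11 = 1.4440e-04 cm
Step 3: L in um = 1.4440e-04 * 1e4 = 1.444 um

1.444


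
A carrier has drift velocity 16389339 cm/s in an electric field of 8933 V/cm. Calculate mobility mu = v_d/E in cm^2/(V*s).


Step 1: mu = v_d / E
Step 2: mu = 16389339 / 8933
Step 3: mu = 1834.7 cm^2/(V*s)

1834.7


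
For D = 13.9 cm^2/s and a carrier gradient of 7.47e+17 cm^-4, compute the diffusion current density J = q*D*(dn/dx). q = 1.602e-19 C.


Step 1: J = q * D * (dn/dx)
Step 2: J = 1.602e-19 * 13.9 * 7.47e+17
Step 3: J = 1.66e+00 A/cm^2

1.66e+00


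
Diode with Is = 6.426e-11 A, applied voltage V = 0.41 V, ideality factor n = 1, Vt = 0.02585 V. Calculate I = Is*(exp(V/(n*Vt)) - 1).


Step 1: V/(n*Vt) = 0.41/(1*0.02585) = 15.8607
Step 2: exp(15.8607) = 7.7306e+06
Step 3: I = 6.426e-11 * (7.7306e+06 - 1) = 4.97e-04 A

4.97e-04


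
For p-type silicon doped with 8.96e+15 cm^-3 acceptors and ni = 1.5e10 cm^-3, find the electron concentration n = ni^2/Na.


Step 1: Majority hole concentration p ≈ Na = 8.96e+15 cm^-3
Step 2: n = ni^2 / Na = (1.5e10)^2 / 8.96e+15
Step 3: n = 2.51e+04 cm^-3

2.51e+04


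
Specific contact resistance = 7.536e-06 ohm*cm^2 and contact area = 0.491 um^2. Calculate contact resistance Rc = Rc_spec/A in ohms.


Step 1: Convert area to cm^2: 0.491 um^2 = 4.9100e-09 cm^2
Step 2: Rc = Rc_spec / A = 7.536e-06 / 4.9100e-09
Step 3: Rc = 1.53e+03 ohms

1.53e+03


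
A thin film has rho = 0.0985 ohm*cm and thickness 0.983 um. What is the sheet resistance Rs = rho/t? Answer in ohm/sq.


Step 1: Convert thickness to cm: t = 0.983 um = 9.8300e-05 cm
Step 2: Rs = rho / t = 0.0985 / 9.8300e-05
Step 3: Rs = 1002.0 ohm/sq

1002.0


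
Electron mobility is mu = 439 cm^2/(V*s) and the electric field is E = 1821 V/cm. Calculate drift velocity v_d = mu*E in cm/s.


Step 1: v_d = mu * E
Step 2: v_d = 439 * 1821 = 799419
Step 3: v_d = 7.99e+05 cm/s

7.99e+05


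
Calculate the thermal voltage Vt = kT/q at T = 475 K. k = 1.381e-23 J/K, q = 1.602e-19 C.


Step 1: kT = 1.381e-23 * 475 = 6.55975e-21 J
Step 2: Vt = kT/q = 6.55975e-21 / 1.602e-19
Step 3: Vt = 0.04095 V

0.04095


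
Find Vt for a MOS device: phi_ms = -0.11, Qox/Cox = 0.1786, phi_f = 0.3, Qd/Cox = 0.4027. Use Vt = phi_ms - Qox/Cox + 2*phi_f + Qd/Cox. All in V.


Step 1: Vt = phi_ms - Qox/Cox + 2*phi_f + Qd/Cox
Step 2: Vt = -0.11 - 0.1786 + 2*0.3 + 0.4027
Step 3: Vt = -0.11 - 0.1786 + 0.6 + 0.4027
Step 4: Vt = 0.7141 V

0.7141


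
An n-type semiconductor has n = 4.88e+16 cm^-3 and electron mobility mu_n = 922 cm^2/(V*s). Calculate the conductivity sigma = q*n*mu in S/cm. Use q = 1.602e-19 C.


Step 1: sigma = q * n * mu
Step 2: sigma = 1.602e-19 * 4.88e+16 * 922
Step 3: sigma = 7.208e+00 S/cm

7.208e+00


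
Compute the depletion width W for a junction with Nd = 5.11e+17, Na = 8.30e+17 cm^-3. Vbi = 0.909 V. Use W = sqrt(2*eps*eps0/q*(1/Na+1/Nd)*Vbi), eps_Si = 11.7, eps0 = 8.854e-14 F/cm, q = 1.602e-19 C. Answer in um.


Step 1: 1/Na + 1/Nd = 1/8.30e+17 + 1/5.11e+17 = 3.16177e-18
Step 2: 2*eps*eps0/q = 2*11.7*8.854e-14/1.602e-19 = 1.293281e+07
Step 3: W^2 = 1.293281e+07 * 3.16177e-18 * 0.909 = 3.71695e-11
Step 4: W = sqrt(3.71695e-11) = 6.097e-06 cm = 0.06097 um

0.06097


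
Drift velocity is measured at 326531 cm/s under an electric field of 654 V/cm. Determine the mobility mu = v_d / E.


Step 1: mu = v_d / E
Step 2: mu = 326531 / 654
Step 3: mu = 499.28 cm^2/(V*s)

499.28


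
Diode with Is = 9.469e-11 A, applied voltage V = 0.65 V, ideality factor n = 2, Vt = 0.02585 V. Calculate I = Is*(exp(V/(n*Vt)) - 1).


Step 1: V/(n*Vt) = 0.65/(2*0.02585) = 12.5725
Step 2: exp(12.5725) = 2.8851e+05
Step 3: I = 9.469e-11 * (2.8851e+05 - 1) = 2.73e-05 A

2.73e-05


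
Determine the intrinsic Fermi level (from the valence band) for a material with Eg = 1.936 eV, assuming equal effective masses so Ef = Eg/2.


Step 1: For an intrinsic semiconductor, the Fermi level sits at midgap.
Step 2: Ef = Eg / 2 = 1.936 / 2 = 0.968 eV

0.968


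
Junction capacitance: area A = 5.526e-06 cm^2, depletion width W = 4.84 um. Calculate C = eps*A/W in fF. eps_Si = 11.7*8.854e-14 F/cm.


Step 1: eps_Si = 11.7 * 8.854e-14 = 1.035918e-12 F/cm
Step 2: W in cm = 4.84 * 1e-4 = 4.84e-04 cm
Step 3: C = 1.035918e-12 * 5.526e-06 / 4.84e-04 = 1.182744e-14 F
Step 4: C = 11.83 fF

11.83


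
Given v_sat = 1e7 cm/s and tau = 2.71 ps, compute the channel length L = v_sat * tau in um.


Step 1: tau in seconds = 2.71 ps * 1e-12 = 2.7100e-12 s
Step 2: L = v_sat * tau = 1e7 * 2.7100e-12 = 2.7100e-05 cm
Step 3: L in um = 2.7100e-05 * 1e4 = 0.271 um

0.271


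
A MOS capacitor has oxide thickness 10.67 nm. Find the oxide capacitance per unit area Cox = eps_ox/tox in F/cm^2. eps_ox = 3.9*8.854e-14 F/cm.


Step 1: eps_ox = 3.9 * 8.854e-14 = 3.45306e-13 F/cm
Step 2: tox in cm = 10.67 nm * 1e-7 = 1.0670e-06 cm
Step 3: Cox = 3.45306e-13 / 1.0670e-06 = 3.24e-07 F/cm^2

3.24e-07


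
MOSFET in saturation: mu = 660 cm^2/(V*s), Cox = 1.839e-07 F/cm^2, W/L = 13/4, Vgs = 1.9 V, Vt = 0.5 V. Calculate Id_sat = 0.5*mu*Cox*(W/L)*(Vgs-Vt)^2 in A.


Step 1: Overdrive voltage Vov = Vgs - Vt = 1.9 - 0.5 = 1.4 V
Step 2: W/L = 13/4 = 3.25
Step 3: Id = 0.5 * 660 * 1.839e-07 * 3.25 * 1.4^2
Step 4: Id = 3.87e-04 A

3.87e-04


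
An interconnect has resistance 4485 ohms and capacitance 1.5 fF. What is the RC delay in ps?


Step 1: tau = R * C
Step 2: tau = 4485 * 1.5 fF = 4485 * 1.5e-15 F
Step 3: tau = 6.7275e-12 s = 6.7275 ps

6.7275


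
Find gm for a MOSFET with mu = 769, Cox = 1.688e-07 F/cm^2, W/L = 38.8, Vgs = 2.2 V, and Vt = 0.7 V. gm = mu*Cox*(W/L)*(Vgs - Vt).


Step 1: Vov = Vgs - Vt = 2.2 - 0.7 = 1.5 V
Step 2: gm = mu * Cox * (W/L) * Vov
Step 3: gm = 769 * 1.688e-07 * 38.8 * 1.5 = 7.55e-03 S

7.55e-03


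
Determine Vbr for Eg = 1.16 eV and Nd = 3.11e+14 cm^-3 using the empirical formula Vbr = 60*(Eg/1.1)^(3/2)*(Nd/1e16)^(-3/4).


Step 1: Eg/1.1 = 1.16/1.1 = 1.054545
Step 2: (Eg/1.1)^1.5 = 1.054545^1.5 = 1.082923
Step 3: (Nd/1e16)^(-0.75) = (0.0311)^(-0.75) = 13.502983
Step 4: Vbr = 60 * 1.082923 * 13.502983 = 877.4 V

877.4


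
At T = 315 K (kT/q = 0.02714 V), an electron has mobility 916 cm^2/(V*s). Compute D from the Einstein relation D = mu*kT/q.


Step 1: D = mu * (kT/q)
Step 2: D = 916 * 0.02714
Step 3: D = 24.86 cm^2/s

24.86


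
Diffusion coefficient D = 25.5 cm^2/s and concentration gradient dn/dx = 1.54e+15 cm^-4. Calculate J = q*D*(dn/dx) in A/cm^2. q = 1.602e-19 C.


Step 1: J = q * D * (dn/dx)
Step 2: J = 1.602e-19 * 25.5 * 1.54e+15
Step 3: J = 6.29e-03 A/cm^2

6.29e-03


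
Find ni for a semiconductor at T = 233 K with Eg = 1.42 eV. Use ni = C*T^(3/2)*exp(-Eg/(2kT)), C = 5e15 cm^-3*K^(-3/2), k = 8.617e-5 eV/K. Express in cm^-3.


Step 1: Compute kT = 8.617e-5 * 233 = 0.02007761 eV
Step 2: Exponent = -Eg/(2kT) = -1.42/(2*0.02007761) = -35.36277
Step 3: T^(3/2) = 233^1.5 = 3556.59
Step 4: ni = 5e15 * 3556.59 * exp(-35.36277) = 7.80e+03 cm^-3

7.80e+03


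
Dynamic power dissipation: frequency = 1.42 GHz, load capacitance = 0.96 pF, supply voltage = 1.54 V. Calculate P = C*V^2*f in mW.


Step 1: V^2 = 1.54^2 = 2.3716 V^2
Step 2: P = C*V^2*f = 0.96e-12 F * 2.3716 * 1.42e9 Hz
Step 3: P = 3.23296512e-03 W
Step 4: P = 3.233 mW

3.233


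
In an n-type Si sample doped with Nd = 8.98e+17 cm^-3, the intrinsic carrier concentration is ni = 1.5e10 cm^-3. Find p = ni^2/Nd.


Step 1: Since Nd >> ni, n ≈ Nd = 8.98e+17 cm^-3
Step 2: p = ni^2 / n = (1.5e10)^2 / 8.98e+17
Step 3: p = 2.25e20 / 8.98e+17 = 2.51e+02 cm^-3

2.51e+02


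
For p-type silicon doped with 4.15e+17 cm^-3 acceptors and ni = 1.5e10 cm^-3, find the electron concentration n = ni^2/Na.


Step 1: Majority hole concentration p ≈ Na = 4.15e+17 cm^-3
Step 2: n = ni^2 / Na = (1.5e10)^2 / 4.15e+17
Step 3: n = 5.42e+02 cm^-3

5.42e+02


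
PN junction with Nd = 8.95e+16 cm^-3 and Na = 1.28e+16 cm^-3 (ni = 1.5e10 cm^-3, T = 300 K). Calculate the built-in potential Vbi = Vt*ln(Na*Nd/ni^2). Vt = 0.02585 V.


Step 1: Compute Na*Nd/ni^2 = 1.28e+16 * 8.95e+16 / (1.5e10)^2 = 5.0916e+12
Step 2: ln(5.0916e+12) = 29.2586
Step 3: Vbi = 0.02585 * 29.2586 = 0.756 V

0.756


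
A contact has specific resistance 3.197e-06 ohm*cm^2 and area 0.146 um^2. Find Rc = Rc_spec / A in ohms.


Step 1: Convert area to cm^2: 0.146 um^2 = 1.4600e-09 cm^2
Step 2: Rc = Rc_spec / A = 3.197e-06 / 1.4600e-09
Step 3: Rc = 2.19e+03 ohms

2.19e+03


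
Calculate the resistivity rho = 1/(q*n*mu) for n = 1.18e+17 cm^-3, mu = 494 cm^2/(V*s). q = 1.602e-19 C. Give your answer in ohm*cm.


Step 1: sigma = q * n * mu = 1.602e-19 * 1.18e+17 * 494 = 9.33838e+00 S/cm
Step 2: rho = 1 / sigma = 1 / 9.33838e+00 = 0.1071 ohm*cm

0.1071


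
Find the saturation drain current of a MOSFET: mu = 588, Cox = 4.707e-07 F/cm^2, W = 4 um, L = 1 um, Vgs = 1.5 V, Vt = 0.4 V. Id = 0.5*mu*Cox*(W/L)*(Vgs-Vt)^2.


Step 1: Overdrive voltage Vov = Vgs - Vt = 1.5 - 0.4 = 1.1 V
Step 2: W/L = 4/1 = 4
Step 3: Id = 0.5 * 588 * 4.707e-07 * 4 * 1.1^2
Step 4: Id = 6.70e-04 A

6.70e-04


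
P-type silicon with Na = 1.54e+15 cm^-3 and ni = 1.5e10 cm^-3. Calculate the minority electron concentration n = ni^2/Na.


Step 1: Majority hole concentration p ≈ Na = 1.54e+15 cm^-3
Step 2: n = ni^2 / Na = (1.5e10)^2 / 1.54e+15
Step 3: n = 1.46e+05 cm^-3

1.46e+05


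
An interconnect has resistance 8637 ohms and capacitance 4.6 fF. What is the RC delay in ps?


Step 1: tau = R * C
Step 2: tau = 8637 * 4.6 fF = 8637 * 4.6e-15 F
Step 3: tau = 3.97302e-11 s = 39.7302 ps

39.7302


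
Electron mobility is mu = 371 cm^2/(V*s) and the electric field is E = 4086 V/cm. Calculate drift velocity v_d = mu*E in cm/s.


Step 1: v_d = mu * E
Step 2: v_d = 371 * 4086 = 1515906
Step 3: v_d = 1.52e+06 cm/s

1.52e+06


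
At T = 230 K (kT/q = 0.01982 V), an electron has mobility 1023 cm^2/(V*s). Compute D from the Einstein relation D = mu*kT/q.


Step 1: D = mu * (kT/q)
Step 2: D = 1023 * 0.01982
Step 3: D = 20.28 cm^2/s

20.28


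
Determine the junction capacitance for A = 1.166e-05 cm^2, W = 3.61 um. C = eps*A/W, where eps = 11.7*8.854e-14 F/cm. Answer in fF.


Step 1: eps_Si = 11.7 * 8.854e-14 = 1.035918e-12 F/cm
Step 2: W in cm = 3.61 * 1e-4 = 3.61e-04 cm
Step 3: C = 1.035918e-12 * 1.166e-05 / 3.61e-04 = 3.345929e-14 F
Step 4: C = 33.46 fF

33.46


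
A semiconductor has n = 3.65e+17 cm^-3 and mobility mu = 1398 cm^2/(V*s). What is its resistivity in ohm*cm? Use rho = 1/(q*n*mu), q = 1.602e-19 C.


Step 1: sigma = q * n * mu = 1.602e-19 * 3.65e+17 * 1398 = 8.17453e+01 S/cm
Step 2: rho = 1 / sigma = 1 / 8.17453e+01 = 0.01223 ohm*cm

0.01223


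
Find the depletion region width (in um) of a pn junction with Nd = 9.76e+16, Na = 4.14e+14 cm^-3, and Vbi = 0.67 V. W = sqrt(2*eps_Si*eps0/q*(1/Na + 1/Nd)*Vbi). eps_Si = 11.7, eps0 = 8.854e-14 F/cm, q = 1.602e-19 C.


Step 1: 1/Na + 1/Nd = 1/4.14e+14 + 1/9.76e+16 = 2.42570e-15
Step 2: 2*eps*eps0/q = 2*11.7*8.854e-14/1.602e-19 = 1.293281e+07
Step 3: W^2 = 1.293281e+07 * 2.42570e-15 * 0.67 = 2.10186e-08
Step 4: W = sqrt(2.10186e-08) = 1.450e-04 cm = 1.45 um

1.45


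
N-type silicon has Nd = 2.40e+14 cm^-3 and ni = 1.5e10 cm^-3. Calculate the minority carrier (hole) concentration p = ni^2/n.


Step 1: Since Nd >> ni, n ≈ Nd = 2.40e+14 cm^-3
Step 2: p = ni^2 / n = (1.5e10)^2 / 2.40e+14
Step 3: p = 2.25e20 / 2.40e+14 = 9.38e+05 cm^-3

9.38e+05


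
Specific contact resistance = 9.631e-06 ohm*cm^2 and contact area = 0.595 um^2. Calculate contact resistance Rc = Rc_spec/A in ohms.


Step 1: Convert area to cm^2: 0.595 um^2 = 5.9500e-09 cm^2
Step 2: Rc = Rc_spec / A = 9.631e-06 / 5.9500e-09
Step 3: Rc = 1.62e+03 ohms

1.62e+03


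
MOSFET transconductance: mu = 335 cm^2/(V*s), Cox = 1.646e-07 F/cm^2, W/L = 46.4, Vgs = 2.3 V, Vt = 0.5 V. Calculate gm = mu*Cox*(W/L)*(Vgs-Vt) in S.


Step 1: Vov = Vgs - Vt = 2.3 - 0.5 = 1.8 V
Step 2: gm = mu * Cox * (W/L) * Vov
Step 3: gm = 335 * 1.646e-07 * 46.4 * 1.8 = 4.61e-03 S

4.61e-03


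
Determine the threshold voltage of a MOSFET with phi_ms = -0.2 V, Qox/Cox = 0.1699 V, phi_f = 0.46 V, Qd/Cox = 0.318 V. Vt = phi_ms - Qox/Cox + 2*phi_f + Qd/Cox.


Step 1: Vt = phi_ms - Qox/Cox + 2*phi_f + Qd/Cox
Step 2: Vt = -0.2 - 0.1699 + 2*0.46 + 0.318
Step 3: Vt = -0.2 - 0.1699 + 0.92 + 0.318
Step 4: Vt = 0.8681 V

0.8681


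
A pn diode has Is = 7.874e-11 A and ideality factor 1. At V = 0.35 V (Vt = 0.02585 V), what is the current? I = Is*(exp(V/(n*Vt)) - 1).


Step 1: V/(n*Vt) = 0.35/(1*0.02585) = 13.5397
Step 2: exp(13.5397) = 7.5896e+05
Step 3: I = 7.874e-11 * (7.5896e+05 - 1) = 5.98e-05 A

5.98e-05


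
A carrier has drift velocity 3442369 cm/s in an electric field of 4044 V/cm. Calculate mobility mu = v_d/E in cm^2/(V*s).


Step 1: mu = v_d / E
Step 2: mu = 3442369 / 4044
Step 3: mu = 851.23 cm^2/(V*s)

851.23


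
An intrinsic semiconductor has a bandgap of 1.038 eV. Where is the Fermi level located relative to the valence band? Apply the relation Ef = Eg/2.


Step 1: For an intrinsic semiconductor, the Fermi level sits at midgap.
Step 2: Ef = Eg / 2 = 1.038 / 2 = 0.519 eV

0.519


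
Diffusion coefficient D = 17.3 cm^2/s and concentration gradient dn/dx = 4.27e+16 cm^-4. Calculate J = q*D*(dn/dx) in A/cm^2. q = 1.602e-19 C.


Step 1: J = q * D * (dn/dx)
Step 2: J = 1.602e-19 * 17.3 * 4.27e+16
Step 3: J = 1.18e-01 A/cm^2

1.18e-01


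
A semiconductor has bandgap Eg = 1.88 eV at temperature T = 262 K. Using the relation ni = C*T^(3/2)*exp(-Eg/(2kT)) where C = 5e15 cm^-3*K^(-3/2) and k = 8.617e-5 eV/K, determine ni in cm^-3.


Step 1: Compute kT = 8.617e-5 * 262 = 0.02257654 eV
Step 2: Exponent = -Eg/(2kT) = -1.88/(2*0.02257654) = -41.63614
Step 3: T^(3/2) = 262^1.5 = 4240.84
Step 4: ni = 5e15 * 4240.84 * exp(-41.63614) = 1.75e+01 cm^-3

1.75e+01


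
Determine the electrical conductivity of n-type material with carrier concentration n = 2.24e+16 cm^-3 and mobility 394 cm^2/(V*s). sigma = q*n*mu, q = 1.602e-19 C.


Step 1: sigma = q * n * mu
Step 2: sigma = 1.602e-19 * 2.24e+16 * 394
Step 3: sigma = 1.414e+00 S/cm

1.414e+00


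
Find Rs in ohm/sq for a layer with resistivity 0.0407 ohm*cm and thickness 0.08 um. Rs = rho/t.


Step 1: Convert thickness to cm: t = 0.08 um = 8.0000e-06 cm
Step 2: Rs = rho / t = 0.0407 / 8.0000e-06
Step 3: Rs = 5087.5 ohm/sq

5087.5


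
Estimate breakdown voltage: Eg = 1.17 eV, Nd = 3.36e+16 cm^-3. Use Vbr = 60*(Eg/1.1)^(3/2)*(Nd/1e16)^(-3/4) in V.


Step 1: Eg/1.1 = 1.17/1.1 = 1.063636
Step 2: (Eg/1.1)^1.5 = 1.063636^1.5 = 1.096957
Step 3: (Nd/1e16)^(-0.75) = (3.36)^(-0.75) = 0.402945
Step 4: Vbr = 60 * 1.096957 * 0.402945 = 26.5 V

26.5


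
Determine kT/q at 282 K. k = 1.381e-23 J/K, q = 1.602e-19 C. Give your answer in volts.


Step 1: kT = 1.381e-23 * 282 = 3.89442e-21 J
Step 2: Vt = kT/q = 3.89442e-21 / 1.602e-19
Step 3: Vt = 0.02431 V

0.02431


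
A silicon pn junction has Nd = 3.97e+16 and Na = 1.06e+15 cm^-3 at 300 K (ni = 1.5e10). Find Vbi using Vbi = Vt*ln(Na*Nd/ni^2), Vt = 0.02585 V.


Step 1: Compute Na*Nd/ni^2 = 1.06e+15 * 3.97e+16 / (1.5e10)^2 = 1.8703e+11
Step 2: ln(1.8703e+11) = 25.9545
Step 3: Vbi = 0.02585 * 25.9545 = 0.671 V

0.671
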